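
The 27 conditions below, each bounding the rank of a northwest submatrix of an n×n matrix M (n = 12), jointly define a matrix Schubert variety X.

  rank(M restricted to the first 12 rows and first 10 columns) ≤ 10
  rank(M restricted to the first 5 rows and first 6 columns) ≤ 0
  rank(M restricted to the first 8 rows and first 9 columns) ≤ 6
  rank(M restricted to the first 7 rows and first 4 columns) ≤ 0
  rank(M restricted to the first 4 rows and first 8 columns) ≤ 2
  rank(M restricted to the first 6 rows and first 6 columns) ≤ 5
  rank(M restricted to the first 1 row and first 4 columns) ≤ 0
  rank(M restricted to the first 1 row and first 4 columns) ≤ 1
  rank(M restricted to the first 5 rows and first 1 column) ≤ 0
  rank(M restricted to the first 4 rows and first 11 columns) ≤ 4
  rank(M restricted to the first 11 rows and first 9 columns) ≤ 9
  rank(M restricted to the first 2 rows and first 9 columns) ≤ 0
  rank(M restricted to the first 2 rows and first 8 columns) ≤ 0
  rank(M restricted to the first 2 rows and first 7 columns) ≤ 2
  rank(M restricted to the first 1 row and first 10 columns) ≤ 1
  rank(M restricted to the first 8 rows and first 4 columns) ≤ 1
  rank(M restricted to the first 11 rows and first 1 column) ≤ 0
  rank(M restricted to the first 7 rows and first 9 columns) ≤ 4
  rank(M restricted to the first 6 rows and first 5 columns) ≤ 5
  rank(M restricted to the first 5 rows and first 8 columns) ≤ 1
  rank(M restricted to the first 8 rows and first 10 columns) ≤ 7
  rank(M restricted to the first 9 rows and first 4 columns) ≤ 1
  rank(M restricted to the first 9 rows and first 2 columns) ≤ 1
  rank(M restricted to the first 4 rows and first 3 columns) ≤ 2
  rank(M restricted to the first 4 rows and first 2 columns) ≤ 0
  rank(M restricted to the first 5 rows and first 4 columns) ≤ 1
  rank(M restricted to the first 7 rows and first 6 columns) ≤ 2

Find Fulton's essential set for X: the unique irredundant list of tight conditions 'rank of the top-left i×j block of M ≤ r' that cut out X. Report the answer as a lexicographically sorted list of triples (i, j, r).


Propagating the 27 rank bounds to every northwest block:

  i=1: 0  0  0  0  0  0  0  0  0  1  1  1
  i=2: 0  0  0  0  0  0  0  0  0  1  2  2
  i=3: 0  0  0  0  0  0  1  1  1  2  3  3
  i=4: 0  0  0  0  0  0  1  1  2  3  4  4
  i=5: 0  0  0  0  0  0  1  1  2  3  4  5
  i=6: 0  0  0  0  1  1  2  2  3  4  5  6
  i=7: 0  0  0  0  1  2  3  3  4  5  6  7
  i=8: 0  1  1  1  2  3  4  4  5  6  7  8
  i=9: 0  1  1  1  2  3  4  5  6  7  8  9
  i=10: 0  1  2  2  3  4  5  6  7  8  9  10
  i=11: 0  1  2  3  4  5  6  7  8  9  10  11
  i=12: 1  2  3  4  5  6  7  8  9  10  11  12

so w = (10, 11, 7, 9, 12, 5, 6, 2, 8, 3, 4, 1).

Rothe diagram D(w) (52 cells), 6 SE-corners (essential conditions):

[(2, 9, 0), (5, 6, 0), (5, 8, 1), (7, 4, 0), (9, 4, 1), (11, 1, 0)]


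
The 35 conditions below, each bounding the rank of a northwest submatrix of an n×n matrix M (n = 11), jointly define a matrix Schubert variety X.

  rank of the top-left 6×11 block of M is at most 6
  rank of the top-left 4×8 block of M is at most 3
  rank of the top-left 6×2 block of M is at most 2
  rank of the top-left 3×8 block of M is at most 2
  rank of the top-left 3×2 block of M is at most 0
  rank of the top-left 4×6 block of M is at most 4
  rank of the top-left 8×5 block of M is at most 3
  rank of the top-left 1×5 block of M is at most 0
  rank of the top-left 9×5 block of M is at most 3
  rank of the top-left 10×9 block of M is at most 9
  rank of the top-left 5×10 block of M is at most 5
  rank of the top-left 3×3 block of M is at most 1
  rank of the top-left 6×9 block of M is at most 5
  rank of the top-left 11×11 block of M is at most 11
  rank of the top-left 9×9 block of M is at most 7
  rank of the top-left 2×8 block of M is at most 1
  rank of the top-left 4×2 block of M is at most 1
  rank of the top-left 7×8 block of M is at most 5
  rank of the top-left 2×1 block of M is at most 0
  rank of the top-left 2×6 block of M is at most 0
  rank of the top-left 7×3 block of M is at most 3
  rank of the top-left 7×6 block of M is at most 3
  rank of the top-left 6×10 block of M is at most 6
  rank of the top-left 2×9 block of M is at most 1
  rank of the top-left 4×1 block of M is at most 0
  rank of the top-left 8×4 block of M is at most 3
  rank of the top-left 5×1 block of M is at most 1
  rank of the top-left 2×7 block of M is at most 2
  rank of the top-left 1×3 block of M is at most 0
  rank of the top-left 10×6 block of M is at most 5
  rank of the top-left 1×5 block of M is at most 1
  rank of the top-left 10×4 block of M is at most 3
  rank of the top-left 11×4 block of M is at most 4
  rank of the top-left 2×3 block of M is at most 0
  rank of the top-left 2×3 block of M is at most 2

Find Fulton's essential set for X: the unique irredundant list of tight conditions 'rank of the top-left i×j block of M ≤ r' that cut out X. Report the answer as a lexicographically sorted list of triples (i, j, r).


Recovering R(i,j) via the rank-extension bound from the 35 conditions:

  row 1: 0 | 0 | 0 | 0 | 0 | 0 | 1 | 1 | 1 | 1 | 1
  row 2: 0 | 0 | 0 | 0 | 0 | 0 | 1 | 1 | 1 | 2 | 2
  row 3: 0 | 0 | 1 | 1 | 1 | 1 | 2 | 2 | 2 | 3 | 3
  row 4: 0 | 1 | 2 | 2 | 2 | 2 | 3 | 3 | 3 | 4 | 4
  row 5: 1 | 2 | 3 | 3 | 3 | 3 | 4 | 4 | 4 | 5 | 5
  row 6: 1 | 2 | 3 | 3 | 3 | 3 | 4 | 5 | 5 | 6 | 6
  row 7: 1 | 2 | 3 | 3 | 3 | 3 | 4 | 5 | 6 | 7 | 7
  row 8: 1 | 2 | 3 | 3 | 3 | 4 | 5 | 6 | 7 | 8 | 8
  row 9: 1 | 2 | 3 | 3 | 3 | 4 | 5 | 6 | 7 | 8 | 9
  row 10: 1 | 2 | 3 | 3 | 4 | 5 | 6 | 7 | 8 | 9 | 10
  row 11: 1 | 2 | 3 | 4 | 5 | 6 | 7 | 8 | 9 | 10 | 11

giving w = (7, 10, 3, 2, 1, 8, 9, 6, 11, 5, 4) via Δ²R.

ℓ(w)=28; the 7 essential cells (i,j,r):

[(2, 6, 0), (2, 9, 1), (3, 2, 0), (4, 1, 0), (7, 6, 3), (9, 5, 3), (10, 4, 3)]


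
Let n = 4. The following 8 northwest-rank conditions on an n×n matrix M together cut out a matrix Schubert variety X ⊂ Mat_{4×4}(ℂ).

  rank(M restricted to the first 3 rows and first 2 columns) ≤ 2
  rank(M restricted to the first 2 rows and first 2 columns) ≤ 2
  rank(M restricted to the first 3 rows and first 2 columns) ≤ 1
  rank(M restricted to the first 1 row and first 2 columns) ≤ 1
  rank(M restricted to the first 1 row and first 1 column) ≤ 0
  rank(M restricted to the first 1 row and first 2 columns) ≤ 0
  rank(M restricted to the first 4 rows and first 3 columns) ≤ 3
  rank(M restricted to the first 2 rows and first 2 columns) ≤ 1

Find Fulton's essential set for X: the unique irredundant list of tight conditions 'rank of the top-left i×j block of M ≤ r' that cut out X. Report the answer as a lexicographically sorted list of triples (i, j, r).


Rank table r_w(4×4) implied by the 8 constraints:

  R[1]: 0 | 0 | 1 | 1
  R[2]: 1 | 1 | 2 | 2
  R[3]: 1 | 1 | 2 | 3
  R[4]: 1 | 2 | 3 | 4

the unique w with this rank table is (3, 1, 4, 2).

2 SE-corners of the 3-cell Rothe diagram give Ess(w):

[(1, 2, 0), (3, 2, 1)]


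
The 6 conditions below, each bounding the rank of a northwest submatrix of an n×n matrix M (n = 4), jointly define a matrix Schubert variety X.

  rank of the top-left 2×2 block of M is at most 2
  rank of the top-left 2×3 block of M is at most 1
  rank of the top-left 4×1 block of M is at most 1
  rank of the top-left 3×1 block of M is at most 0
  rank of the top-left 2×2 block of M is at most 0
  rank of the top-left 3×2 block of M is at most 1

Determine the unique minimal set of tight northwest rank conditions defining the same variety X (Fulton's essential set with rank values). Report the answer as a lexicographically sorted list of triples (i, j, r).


Rank table r_w(4×4) implied by the 6 constraints:

  0 | 0 | 1 | 1
  0 | 0 | 1 | 2
  0 | 1 | 2 | 3
  1 | 2 | 3 | 4

so w = (3, 4, 2, 1).

2 SE-corners of the 5-cell Rothe diagram give Ess(w):

[(2, 2, 0), (3, 1, 0)]


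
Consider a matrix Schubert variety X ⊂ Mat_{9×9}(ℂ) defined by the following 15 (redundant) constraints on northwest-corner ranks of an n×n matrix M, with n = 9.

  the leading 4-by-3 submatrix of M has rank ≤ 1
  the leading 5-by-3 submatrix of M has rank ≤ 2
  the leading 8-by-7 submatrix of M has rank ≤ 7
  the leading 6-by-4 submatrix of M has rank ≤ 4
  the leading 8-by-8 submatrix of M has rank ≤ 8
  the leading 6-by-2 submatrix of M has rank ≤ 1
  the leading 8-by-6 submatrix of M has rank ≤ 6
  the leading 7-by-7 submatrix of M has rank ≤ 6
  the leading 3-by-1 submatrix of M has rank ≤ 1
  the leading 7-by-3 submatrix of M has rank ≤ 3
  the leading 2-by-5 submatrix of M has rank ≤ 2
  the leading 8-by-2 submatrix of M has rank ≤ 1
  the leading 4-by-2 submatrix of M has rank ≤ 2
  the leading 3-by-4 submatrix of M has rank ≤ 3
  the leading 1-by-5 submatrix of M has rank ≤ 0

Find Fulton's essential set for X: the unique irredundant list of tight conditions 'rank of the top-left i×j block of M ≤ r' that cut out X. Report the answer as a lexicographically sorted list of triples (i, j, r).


The tightest implied rank at each (i,j), from the 15 conditions:

  i=1: 0  0  0  0  0  1  1  1  1
  i=2: 1  1  1  1  1  2  2  2  2
  i=3: 1  1  1  2  2  3  3  3  3
  i=4: 1  1  1  2  3  4  4  4  4
  i=5: 1  1  2  3  4  5  5  5  5
  i=6: 1  1  2  3  4  5  6  6  6
  i=7: 1  1  2  3  4  5  6  7  7
  i=8: 1  1  2  3  4  5  6  7  8
  i=9: 1  2  3  4  5  6  7  8  9

so w = (6, 1, 4, 5, 3, 7, 8, 9, 2).

D(w) has 13 cells with 3 SE-corners; essential set:

[(1, 5, 0), (4, 3, 1), (8, 2, 1)]


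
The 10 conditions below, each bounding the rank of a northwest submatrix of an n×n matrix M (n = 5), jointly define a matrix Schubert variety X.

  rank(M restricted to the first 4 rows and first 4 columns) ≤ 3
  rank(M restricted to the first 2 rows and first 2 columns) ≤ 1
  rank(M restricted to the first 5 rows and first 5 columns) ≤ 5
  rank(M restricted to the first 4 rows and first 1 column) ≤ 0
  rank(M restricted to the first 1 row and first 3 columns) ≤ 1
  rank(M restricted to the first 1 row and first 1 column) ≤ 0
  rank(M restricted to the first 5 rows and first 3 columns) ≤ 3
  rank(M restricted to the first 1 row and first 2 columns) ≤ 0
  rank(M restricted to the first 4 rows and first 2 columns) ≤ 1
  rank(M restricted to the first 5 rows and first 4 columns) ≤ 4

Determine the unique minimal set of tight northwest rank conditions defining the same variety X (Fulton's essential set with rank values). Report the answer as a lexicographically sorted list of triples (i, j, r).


Computing R[i][j] = min implied NW-rank bound (n=5, 10 conditions):

  i=1: 0 0 1 1 1
  i=2: 0 1 2 2 2
  i=3: 0 1 2 3 3
  i=4: 0 1 2 3 4
  i=5: 1 2 3 4 5

giving w = (3, 2, 4, 5, 1) via Δ²R.

2 SE-corners of the 5-cell Rothe diagram give Ess(w):

[(1, 2, 0), (4, 1, 0)]


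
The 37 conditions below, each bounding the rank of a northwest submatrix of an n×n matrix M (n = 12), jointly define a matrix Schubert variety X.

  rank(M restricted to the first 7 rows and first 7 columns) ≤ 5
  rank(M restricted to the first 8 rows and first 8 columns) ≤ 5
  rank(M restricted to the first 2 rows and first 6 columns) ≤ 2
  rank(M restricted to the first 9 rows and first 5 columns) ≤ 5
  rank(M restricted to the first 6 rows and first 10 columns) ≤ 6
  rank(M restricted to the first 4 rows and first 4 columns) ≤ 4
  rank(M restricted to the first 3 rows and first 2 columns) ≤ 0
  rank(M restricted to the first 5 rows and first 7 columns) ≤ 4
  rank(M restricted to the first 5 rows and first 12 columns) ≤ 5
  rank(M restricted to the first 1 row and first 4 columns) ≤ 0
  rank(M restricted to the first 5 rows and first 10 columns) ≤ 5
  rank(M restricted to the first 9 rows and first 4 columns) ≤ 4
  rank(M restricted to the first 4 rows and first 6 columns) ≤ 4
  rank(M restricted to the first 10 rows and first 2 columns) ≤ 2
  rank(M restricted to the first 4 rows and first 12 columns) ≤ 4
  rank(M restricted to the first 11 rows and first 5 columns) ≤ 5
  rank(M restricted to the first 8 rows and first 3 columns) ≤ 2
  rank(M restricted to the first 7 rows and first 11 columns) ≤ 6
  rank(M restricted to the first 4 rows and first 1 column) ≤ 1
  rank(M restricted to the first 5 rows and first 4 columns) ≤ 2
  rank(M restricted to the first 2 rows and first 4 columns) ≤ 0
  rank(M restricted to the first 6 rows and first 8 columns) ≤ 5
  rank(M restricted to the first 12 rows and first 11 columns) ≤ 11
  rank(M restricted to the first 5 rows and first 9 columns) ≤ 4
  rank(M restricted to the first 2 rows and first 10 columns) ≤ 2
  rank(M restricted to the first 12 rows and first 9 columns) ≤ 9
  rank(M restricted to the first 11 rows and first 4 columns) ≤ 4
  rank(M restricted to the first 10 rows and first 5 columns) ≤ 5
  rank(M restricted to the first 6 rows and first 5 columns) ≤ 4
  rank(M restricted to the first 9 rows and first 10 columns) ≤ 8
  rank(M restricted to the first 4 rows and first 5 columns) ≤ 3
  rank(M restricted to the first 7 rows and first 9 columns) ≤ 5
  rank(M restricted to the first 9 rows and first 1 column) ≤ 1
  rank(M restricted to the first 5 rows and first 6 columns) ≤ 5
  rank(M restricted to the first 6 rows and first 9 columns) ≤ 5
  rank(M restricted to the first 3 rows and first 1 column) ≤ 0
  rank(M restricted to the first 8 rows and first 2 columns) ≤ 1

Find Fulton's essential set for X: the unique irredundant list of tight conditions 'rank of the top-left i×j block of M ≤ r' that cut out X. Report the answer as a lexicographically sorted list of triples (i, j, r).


Rank table r_w(12×12) implied by the 37 constraints:

  row 1: 0  0  0  0  1  1  1  1  1  1  1  1
  row 2: 0  0  0  0  1  2  2  2  2  2  2  2
  row 3: 0  0  1  1  2  3  3  3  3  3  3  3
  row 4: 1  1  2  2  3  4  4  4  4  4  4  4
  row 5: 1  1  2  2  3  4  4  4  4  5  5  5
  row 6: 1  1  2  3  4  5  5  5  5  6  6  6
  row 7: 1  1  2  3  4  5  5  5  5  6  6  7
  row 8: 1  1  2  3  4  5  5  5  6  7  7  8
  row 9: 1  2  3  4  5  6  6  6  7  8  8  9
  row 10: 1  2  3  4  5  6  7  7  8  9  9  10
  row 11: 1  2  3  4  5  6  7  8  9  10  10  11
  row 12: 1  2  3  4  5  6  7  8  9  10  11  12

second differences of R give the permutation w = (5, 6, 3, 1, 10, 4, 12, 9, 2, 7, 8, 11).

ℓ(w)=24; the 8 essential cells (i,j,r):

[(2, 4, 0), (3, 2, 0), (5, 4, 2), (5, 9, 4), (7, 9, 5), (7, 11, 6), (8, 2, 1), (8, 8, 5)]


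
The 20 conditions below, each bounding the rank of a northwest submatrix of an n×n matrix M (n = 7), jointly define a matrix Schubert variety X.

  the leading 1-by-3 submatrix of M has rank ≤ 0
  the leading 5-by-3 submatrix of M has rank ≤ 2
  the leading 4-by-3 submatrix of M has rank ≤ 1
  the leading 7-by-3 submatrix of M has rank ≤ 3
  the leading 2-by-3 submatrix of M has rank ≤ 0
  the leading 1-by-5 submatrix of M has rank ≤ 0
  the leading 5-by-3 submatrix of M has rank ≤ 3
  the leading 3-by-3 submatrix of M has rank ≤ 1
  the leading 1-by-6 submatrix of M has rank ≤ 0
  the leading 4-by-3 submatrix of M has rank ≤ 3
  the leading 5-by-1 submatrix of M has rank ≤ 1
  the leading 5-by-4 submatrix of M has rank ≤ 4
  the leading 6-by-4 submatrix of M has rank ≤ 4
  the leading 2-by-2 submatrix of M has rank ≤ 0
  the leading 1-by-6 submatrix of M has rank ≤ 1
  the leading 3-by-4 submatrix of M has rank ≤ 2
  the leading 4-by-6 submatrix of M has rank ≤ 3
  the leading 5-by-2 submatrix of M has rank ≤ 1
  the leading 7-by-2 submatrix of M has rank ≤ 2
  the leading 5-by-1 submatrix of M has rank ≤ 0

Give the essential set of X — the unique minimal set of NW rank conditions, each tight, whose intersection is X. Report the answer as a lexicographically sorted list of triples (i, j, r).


The tightest implied rank at each (i,j), from the 20 conditions:

  0, 0, 0, 0, 0, 0, 1
  0, 0, 0, 1, 1, 1, 2
  0, 1, 1, 2, 2, 2, 3
  0, 1, 1, 2, 3, 3, 4
  0, 1, 2, 3, 4, 4, 5
  1, 2, 3, 4, 5, 5, 6
  1, 2, 3, 4, 5, 6, 7

second differences of R give the permutation w = (7, 4, 2, 5, 3, 1, 6).

Fulton essential set (4 of the 13 Rothe cells):

[(1, 6, 0), (2, 3, 0), (4, 3, 1), (5, 1, 0)]


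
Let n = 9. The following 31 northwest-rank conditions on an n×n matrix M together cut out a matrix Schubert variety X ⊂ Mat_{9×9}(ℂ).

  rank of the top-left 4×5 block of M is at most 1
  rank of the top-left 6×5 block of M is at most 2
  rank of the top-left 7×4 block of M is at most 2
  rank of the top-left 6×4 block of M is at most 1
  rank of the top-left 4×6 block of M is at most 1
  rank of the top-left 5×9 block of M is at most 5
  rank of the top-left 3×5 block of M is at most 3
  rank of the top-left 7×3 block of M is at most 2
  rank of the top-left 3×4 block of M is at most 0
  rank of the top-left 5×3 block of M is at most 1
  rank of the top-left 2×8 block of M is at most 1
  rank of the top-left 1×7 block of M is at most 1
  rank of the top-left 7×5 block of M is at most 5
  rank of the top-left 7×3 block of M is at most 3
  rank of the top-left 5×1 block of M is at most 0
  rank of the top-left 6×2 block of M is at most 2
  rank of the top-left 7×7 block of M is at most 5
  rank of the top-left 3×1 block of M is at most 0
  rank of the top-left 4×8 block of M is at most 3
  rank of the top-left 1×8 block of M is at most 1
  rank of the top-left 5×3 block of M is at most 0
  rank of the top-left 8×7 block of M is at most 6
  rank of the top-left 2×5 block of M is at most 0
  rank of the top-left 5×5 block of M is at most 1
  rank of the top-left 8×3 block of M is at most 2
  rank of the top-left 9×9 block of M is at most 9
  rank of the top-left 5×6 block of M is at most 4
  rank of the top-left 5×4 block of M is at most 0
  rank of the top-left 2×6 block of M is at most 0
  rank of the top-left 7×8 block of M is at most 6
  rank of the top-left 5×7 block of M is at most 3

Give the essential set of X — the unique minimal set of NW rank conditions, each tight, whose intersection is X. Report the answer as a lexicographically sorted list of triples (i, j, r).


The tightest implied rank at each (i,j), from the 31 conditions:

  R[1]: 0  0  0  0  0  0  1  1  1
  R[2]: 0  0  0  0  0  0  1  1  2
  R[3]: 0  0  0  0  1  1  2  2  3
  R[4]: 0  0  0  0  1  1  2  3  4
  R[5]: 0  0  0  0  1  2  3  4  5
  R[6]: 1  1  1  1  2  3  4  5  6
  R[7]: 1  2  2  2  3  4  5  6  7
  R[8]: 1  2  2  3  4  5  6  7  8
  R[9]: 1  2  3  4  5  6  7  8  9

reading off 1-entries of Δ²R: w = (7, 9, 5, 8, 6, 1, 2, 4, 3).

|D(w)|=27, |Ess(w)|=5:

[(2, 6, 0), (2, 8, 1), (4, 6, 1), (5, 4, 0), (8, 3, 2)]


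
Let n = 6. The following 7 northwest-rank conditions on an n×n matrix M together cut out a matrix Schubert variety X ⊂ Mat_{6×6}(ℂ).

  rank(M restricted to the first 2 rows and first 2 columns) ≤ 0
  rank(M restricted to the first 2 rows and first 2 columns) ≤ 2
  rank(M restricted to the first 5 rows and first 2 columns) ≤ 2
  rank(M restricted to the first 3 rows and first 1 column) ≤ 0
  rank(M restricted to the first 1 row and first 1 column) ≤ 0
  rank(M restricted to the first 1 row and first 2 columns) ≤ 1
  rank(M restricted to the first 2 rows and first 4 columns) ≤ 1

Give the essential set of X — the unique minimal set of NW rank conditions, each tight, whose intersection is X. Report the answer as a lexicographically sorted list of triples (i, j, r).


The tightest implied rank at each (i,j), from the 7 conditions:

  row 1: 0 0 1 1 1 1
  row 2: 0 0 1 1 2 2
  row 3: 0 1 2 2 3 3
  row 4: 1 2 3 3 4 4
  row 5: 1 2 3 4 5 5
  row 6: 1 2 3 4 5 6

giving w = (3, 5, 2, 1, 4, 6) via Δ²R.

3 SE-corners of the 6-cell Rothe diagram give Ess(w):

[(2, 2, 0), (2, 4, 1), (3, 1, 0)]


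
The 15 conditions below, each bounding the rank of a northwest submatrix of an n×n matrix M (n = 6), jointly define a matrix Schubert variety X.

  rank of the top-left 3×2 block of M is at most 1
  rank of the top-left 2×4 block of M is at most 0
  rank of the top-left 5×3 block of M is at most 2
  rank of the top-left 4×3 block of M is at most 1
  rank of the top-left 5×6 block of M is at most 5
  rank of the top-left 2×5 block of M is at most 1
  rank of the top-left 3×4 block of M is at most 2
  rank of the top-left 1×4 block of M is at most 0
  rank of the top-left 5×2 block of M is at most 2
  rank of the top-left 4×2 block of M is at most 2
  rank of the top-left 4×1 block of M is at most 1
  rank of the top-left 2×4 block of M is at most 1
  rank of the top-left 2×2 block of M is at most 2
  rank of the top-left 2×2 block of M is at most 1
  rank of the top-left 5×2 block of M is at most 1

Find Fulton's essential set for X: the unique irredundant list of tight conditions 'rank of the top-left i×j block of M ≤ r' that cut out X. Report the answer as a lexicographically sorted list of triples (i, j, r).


Propagating the 15 rank bounds to every northwest block:

  i=1: 0 | 0 | 0 | 0 | 1 | 1
  i=2: 0 | 0 | 0 | 0 | 1 | 2
  i=3: 1 | 1 | 1 | 1 | 2 | 3
  i=4: 1 | 1 | 1 | 2 | 3 | 4
  i=5: 1 | 1 | 2 | 3 | 4 | 5
  i=6: 1 | 2 | 3 | 4 | 5 | 6

hence w(1..6) = (5, 6, 1, 4, 3, 2).

ℓ(w)=11; the 3 essential cells (i,j,r):

[(2, 4, 0), (4, 3, 1), (5, 2, 1)]


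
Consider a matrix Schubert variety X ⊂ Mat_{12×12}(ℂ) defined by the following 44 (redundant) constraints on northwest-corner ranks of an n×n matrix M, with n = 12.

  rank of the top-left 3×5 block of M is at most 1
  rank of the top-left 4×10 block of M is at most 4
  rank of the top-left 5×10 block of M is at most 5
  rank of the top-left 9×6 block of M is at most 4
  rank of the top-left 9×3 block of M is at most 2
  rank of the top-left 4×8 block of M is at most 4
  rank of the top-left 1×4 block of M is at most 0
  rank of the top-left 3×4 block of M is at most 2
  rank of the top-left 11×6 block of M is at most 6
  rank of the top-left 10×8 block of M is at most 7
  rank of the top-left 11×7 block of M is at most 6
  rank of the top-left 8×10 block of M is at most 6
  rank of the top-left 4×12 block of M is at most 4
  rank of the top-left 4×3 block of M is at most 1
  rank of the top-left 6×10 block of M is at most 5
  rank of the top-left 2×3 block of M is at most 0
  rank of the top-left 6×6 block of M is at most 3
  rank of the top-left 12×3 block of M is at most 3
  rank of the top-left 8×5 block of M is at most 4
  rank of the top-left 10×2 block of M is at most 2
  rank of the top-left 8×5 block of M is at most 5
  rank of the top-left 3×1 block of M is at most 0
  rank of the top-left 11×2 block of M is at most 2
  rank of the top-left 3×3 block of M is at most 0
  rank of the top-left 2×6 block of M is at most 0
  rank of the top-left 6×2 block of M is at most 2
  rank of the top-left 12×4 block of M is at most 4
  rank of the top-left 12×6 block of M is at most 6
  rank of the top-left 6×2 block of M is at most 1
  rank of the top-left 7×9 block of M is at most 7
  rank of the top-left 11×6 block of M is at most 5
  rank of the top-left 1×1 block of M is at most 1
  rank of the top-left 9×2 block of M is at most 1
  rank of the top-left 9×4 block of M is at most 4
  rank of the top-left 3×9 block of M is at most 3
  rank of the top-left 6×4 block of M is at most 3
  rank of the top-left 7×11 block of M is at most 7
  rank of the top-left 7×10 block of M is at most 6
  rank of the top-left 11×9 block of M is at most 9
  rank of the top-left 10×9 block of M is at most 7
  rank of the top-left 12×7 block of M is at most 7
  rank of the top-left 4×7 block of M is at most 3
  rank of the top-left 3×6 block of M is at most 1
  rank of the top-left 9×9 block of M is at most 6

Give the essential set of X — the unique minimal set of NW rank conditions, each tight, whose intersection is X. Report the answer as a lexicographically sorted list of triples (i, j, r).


Recovering R(i,j) via the rank-extension bound from the 44 conditions:

  i=1: 0, 0, 0, 0, 0, 0, 1, 1, 1, 1, 1, 1
  i=2: 0, 0, 0, 0, 0, 0, 1, 2, 2, 2, 2, 2
  i=3: 0, 0, 0, 1, 1, 1, 2, 3, 3, 3, 3, 3
  i=4: 1, 1, 1, 2, 2, 2, 3, 4, 4, 4, 4, 4
  i=5: 1, 1, 2, 3, 3, 3, 4, 5, 5, 5, 5, 5
  i=6: 1, 1, 2, 3, 3, 3, 4, 5, 5, 5, 6, 6
  i=7: 1, 1, 2, 3, 4, 4, 5, 6, 6, 6, 7, 7
  i=8: 1, 1, 2, 3, 4, 4, 5, 6, 6, 6, 7, 8
  i=9: 1, 1, 2, 3, 4, 4, 5, 6, 6, 7, 8, 9
  i=10: 1, 2, 3, 4, 5, 5, 6, 7, 7, 8, 9, 10
  i=11: 1, 2, 3, 4, 5, 5, 6, 7, 8, 9, 10, 11
  i=12: 1, 2, 3, 4, 5, 6, 7, 8, 9, 10, 11, 12

second differences of R give the permutation w = (7, 8, 4, 1, 3, 11, 5, 12, 10, 2, 9, 6).

D(w) has 30 cells with 9 SE-corners; essential set:

[(2, 6, 0), (3, 3, 0), (6, 6, 3), (6, 10, 5), (8, 10, 6), (9, 2, 1), (9, 6, 4), (9, 9, 6), (11, 6, 5)]


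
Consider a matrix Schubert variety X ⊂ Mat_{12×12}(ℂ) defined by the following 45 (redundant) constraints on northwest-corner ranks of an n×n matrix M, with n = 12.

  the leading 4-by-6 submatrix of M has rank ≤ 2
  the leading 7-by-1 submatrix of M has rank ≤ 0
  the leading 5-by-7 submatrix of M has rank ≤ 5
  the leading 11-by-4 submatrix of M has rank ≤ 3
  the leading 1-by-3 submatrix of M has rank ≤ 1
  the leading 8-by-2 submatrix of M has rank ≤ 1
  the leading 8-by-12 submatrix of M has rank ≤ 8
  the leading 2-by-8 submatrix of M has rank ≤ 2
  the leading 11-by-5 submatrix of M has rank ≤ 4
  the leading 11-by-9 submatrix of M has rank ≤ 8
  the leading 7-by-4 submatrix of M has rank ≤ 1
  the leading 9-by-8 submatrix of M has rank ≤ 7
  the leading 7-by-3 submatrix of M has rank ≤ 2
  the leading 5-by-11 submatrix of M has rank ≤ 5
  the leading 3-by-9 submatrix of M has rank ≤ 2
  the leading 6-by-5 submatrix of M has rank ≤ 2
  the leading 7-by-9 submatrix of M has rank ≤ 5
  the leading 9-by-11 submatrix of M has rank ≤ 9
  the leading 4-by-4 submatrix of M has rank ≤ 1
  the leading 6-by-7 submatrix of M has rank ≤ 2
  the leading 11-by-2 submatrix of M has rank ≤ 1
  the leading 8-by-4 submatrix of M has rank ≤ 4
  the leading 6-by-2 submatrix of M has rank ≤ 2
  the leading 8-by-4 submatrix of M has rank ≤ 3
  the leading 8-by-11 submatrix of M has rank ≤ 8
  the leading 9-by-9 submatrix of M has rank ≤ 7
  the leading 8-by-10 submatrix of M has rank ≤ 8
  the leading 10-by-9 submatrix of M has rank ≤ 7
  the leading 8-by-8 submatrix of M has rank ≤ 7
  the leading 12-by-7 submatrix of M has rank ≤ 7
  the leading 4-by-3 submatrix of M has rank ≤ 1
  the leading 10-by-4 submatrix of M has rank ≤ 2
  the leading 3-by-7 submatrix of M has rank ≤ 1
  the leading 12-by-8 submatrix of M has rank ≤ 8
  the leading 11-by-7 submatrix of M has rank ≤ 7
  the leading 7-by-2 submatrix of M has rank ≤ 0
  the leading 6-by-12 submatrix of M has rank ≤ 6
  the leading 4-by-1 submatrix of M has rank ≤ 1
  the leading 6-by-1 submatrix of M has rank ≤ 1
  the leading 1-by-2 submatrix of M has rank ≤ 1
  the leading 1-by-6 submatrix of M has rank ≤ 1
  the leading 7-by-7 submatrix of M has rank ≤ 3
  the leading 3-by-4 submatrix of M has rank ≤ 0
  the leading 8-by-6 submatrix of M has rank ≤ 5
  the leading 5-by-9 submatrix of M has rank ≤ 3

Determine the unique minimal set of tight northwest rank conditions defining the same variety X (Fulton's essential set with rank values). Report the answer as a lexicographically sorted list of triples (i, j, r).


Recovering R(i,j) via the rank-extension bound from the 45 conditions:

  row 1: 0, 0, 0, 0, 1, 1, 1, 1, 1, 1, 1, 1
  row 2: 0, 0, 0, 0, 1, 1, 1, 2, 2, 2, 2, 2
  row 3: 0, 0, 0, 0, 1, 1, 1, 2, 2, 3, 3, 3
  row 4: 0, 0, 1, 1, 2, 2, 2, 3, 3, 4, 4, 4
  row 5: 0, 0, 1, 1, 2, 2, 2, 3, 3, 4, 5, 5
  row 6: 0, 0, 1, 1, 2, 2, 2, 3, 4, 5, 6, 6
  row 7: 0, 0, 1, 1, 2, 3, 3, 4, 5, 6, 7, 7
  row 8: 1, 1, 2, 2, 3, 4, 4, 5, 6, 7, 8, 8
  row 9: 1, 1, 2, 2, 3, 4, 5, 6, 7, 8, 9, 9
  row 10: 1, 1, 2, 2, 3, 4, 5, 6, 7, 8, 9, 10
  row 11: 1, 1, 2, 3, 4, 5, 6, 7, 8, 9, 10, 11
  row 12: 1, 2, 3, 4, 5, 6, 7, 8, 9, 10, 11, 12

hence w(1..12) = (5, 8, 10, 3, 11, 9, 6, 1, 7, 12, 4, 2).

9 SE-corners of the 38-cell Rothe diagram give Ess(w):

[(3, 4, 0), (3, 7, 1), (3, 9, 2), (5, 9, 3), (6, 7, 2), (7, 2, 0), (7, 4, 1), (10, 4, 2), (11, 2, 1)]


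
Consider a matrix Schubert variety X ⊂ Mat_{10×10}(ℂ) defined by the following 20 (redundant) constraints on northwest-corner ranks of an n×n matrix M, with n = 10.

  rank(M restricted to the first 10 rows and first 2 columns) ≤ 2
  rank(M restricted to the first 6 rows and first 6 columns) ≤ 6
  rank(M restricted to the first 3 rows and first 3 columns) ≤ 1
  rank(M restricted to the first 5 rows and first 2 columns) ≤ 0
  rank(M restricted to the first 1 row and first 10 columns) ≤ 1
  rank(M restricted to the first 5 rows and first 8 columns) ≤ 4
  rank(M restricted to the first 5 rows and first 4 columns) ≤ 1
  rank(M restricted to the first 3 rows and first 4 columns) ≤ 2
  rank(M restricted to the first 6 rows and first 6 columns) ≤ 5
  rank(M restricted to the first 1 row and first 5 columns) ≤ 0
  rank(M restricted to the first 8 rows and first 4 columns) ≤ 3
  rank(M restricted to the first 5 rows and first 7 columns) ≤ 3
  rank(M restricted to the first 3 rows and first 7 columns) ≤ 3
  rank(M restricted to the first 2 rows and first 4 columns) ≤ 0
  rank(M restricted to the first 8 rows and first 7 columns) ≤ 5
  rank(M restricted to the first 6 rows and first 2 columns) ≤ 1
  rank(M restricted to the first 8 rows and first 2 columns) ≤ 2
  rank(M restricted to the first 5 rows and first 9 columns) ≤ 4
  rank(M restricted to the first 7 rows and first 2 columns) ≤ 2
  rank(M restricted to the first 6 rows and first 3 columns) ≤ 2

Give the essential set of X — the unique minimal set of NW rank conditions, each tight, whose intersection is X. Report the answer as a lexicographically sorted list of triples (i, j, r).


The tightest implied rank at each (i,j), from the 20 conditions:

  row 1: 0  0  0  0  0  1  1  1  1  1
  row 2: 0  0  0  0  1  2  2  2  2  2
  row 3: 0  0  1  1  2  3  3  3  3  3
  row 4: 0  0  1  1  2  3  3  4  4  4
  row 5: 0  0  1  1  2  3  3  4  4  5
  row 6: 1  1  2  2  3  4  4  5  5  6
  row 7: 1  2  3  3  4  5  5  6  6  7
  row 8: 1  2  3  3  4  5  5  6  7  8
  row 9: 1  2  3  4  5  6  6  7  8  9
  row 10: 1  2  3  4  5  6  7  8  9  10

hence w(1..10) = (6, 5, 3, 8, 10, 1, 2, 9, 4, 7).

Fulton essential set (8 of the 22 Rothe cells):

[(1, 5, 0), (2, 4, 0), (5, 2, 0), (5, 4, 1), (5, 7, 3), (5, 9, 4), (8, 4, 3), (8, 7, 5)]


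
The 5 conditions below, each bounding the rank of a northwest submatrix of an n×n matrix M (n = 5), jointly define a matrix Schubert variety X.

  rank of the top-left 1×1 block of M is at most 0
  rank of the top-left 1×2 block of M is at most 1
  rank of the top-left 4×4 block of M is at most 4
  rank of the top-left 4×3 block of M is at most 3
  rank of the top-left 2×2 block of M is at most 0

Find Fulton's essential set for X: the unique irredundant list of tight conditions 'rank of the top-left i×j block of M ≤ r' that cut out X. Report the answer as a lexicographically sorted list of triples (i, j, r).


Rank table r_w(5×5) implied by the 5 constraints:

  0 | 0 | 1 | 1 | 1
  0 | 0 | 1 | 2 | 2
  1 | 1 | 2 | 3 | 3
  1 | 2 | 3 | 4 | 4
  1 | 2 | 3 | 4 | 5

so w = (3, 4, 1, 2, 5).

ℓ(w)=4; the 1 essential cell (i,j,r):

[(2, 2, 0)]


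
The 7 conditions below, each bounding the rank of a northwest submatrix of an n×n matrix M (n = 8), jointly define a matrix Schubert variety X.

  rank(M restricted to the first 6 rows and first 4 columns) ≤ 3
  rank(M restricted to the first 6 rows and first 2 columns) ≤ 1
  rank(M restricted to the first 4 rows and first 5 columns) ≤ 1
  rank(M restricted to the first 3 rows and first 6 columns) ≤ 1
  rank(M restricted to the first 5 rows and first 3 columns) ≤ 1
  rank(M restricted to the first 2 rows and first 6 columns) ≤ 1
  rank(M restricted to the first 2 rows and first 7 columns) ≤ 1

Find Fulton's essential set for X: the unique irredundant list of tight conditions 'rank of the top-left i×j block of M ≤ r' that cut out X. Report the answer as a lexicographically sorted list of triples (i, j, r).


Reconstructing r_w from the 7 given conditions:

  row 1: 1 | 1 | 1 | 1 | 1 | 1 | 1 | 1
  row 2: 1 | 1 | 1 | 1 | 1 | 1 | 1 | 2
  row 3: 1 | 1 | 1 | 1 | 1 | 1 | 2 | 3
  row 4: 1 | 1 | 1 | 1 | 1 | 2 | 3 | 4
  row 5: 1 | 1 | 1 | 2 | 2 | 3 | 4 | 5
  row 6: 1 | 1 | 2 | 3 | 3 | 4 | 5 | 6
  row 7: 1 | 2 | 3 | 4 | 4 | 5 | 6 | 7
  row 8: 1 | 2 | 3 | 4 | 5 | 6 | 7 | 8

reading off 1-entries of Δ²R: w = (1, 8, 7, 6, 4, 3, 2, 5).

5 SE-corners of the 18-cell Rothe diagram give Ess(w):

[(2, 7, 1), (3, 6, 1), (4, 5, 1), (5, 3, 1), (6, 2, 1)]


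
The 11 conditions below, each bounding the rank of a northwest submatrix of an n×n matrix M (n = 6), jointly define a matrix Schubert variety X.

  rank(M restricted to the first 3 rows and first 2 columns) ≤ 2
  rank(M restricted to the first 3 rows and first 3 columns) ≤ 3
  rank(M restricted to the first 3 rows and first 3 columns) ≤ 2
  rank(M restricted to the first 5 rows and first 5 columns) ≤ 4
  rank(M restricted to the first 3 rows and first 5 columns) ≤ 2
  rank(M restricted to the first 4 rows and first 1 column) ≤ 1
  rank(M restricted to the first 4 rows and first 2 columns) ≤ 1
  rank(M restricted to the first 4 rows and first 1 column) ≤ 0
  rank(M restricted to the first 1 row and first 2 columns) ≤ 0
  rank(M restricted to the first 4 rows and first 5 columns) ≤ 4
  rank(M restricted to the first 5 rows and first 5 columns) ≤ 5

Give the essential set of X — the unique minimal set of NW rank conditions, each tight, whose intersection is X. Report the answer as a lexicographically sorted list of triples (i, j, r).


The tightest implied rank at each (i,j), from the 11 conditions:

  0  0  1  1  1  1
  0  1  2  2  2  2
  0  1  2  2  2  3
  0  1  2  3  3  4
  1  2  3  4  4  5
  1  2  3  4  5  6

giving w = (3, 2, 6, 4, 1, 5) via Δ²R.

3 SE-corners of the 7-cell Rothe diagram give Ess(w):

[(1, 2, 0), (3, 5, 2), (4, 1, 0)]


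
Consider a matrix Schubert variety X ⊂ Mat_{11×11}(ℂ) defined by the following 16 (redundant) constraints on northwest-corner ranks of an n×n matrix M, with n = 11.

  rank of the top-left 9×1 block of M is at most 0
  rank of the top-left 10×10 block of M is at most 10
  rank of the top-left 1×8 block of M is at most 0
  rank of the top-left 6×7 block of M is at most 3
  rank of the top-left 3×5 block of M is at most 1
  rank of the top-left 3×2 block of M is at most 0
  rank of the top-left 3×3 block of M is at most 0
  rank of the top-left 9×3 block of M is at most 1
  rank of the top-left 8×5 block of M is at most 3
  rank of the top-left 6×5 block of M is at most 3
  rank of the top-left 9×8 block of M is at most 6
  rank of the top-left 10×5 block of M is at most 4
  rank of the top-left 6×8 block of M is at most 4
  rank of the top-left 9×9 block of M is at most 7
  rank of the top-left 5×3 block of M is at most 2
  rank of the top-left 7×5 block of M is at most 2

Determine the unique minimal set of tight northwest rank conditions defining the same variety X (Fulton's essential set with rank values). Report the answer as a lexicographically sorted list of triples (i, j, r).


The tightest implied rank at each (i,j), from the 16 conditions:

  row 1: 0  0  0  0  0  0  0  0  1  1  1
  row 2: 0  0  0  1  1  1  1  1  2  2  2
  row 3: 0  0  0  1  1  2  2  2  3  3  3
  row 4: 0  1  1  2  2  3  3  3  4  4  4
  row 5: 0  1  1  2  2  3  3  4  5  5  5
  row 6: 0  1  1  2  2  3  3  4  5  6  6
  row 7: 0  1  1  2  2  3  4  5  6  7  7
  row 8: 0  1  1  2  3  4  5  6  7  8  8
  row 9: 0  1  1  2  3  4  5  6  7  8  9
  row 10: 1  2  2  3  4  5  6  7  8  9  10
  row 11: 1  2  3  4  5  6  7  8  9  10  11

the unique w with this rank table is (9, 4, 6, 2, 8, 10, 7, 5, 11, 1, 3).

Rothe diagram D(w) (31 cells), 7 SE-corners (essential conditions):

[(1, 8, 0), (3, 3, 0), (3, 5, 1), (6, 7, 3), (7, 5, 2), (9, 1, 0), (9, 3, 1)]


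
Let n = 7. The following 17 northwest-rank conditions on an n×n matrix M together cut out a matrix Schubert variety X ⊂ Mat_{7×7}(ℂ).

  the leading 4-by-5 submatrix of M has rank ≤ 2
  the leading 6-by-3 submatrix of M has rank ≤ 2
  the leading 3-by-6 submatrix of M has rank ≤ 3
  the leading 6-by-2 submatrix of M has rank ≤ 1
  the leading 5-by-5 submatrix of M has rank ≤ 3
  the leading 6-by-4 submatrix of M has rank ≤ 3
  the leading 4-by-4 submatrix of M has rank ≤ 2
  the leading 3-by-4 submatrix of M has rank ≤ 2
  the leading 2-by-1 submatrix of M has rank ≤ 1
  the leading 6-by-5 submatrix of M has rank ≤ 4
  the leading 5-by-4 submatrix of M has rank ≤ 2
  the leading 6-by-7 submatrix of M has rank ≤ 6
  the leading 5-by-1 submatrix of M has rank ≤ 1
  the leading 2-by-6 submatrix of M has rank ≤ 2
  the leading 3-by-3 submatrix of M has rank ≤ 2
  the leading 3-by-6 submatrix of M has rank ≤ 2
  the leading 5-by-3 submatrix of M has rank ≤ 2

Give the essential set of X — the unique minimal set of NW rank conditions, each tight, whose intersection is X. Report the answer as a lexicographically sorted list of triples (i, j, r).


Propagating the 17 rank bounds to every northwest block:

  row 1: 1  1  1  1  1  1  1
  row 2: 1  1  2  2  2  2  2
  row 3: 1  1  2  2  2  2  3
  row 4: 1  1  2  2  2  3  4
  row 5: 1  1  2  2  3  4  5
  row 6: 1  1  2  3  4  5  6
  row 7: 1  2  3  4  5  6  7

hence w(1..7) = (1, 3, 7, 6, 5, 4, 2).

D(w) has 11 cells with 4 SE-corners; essential set:

[(3, 6, 2), (4, 5, 2), (5, 4, 2), (6, 2, 1)]


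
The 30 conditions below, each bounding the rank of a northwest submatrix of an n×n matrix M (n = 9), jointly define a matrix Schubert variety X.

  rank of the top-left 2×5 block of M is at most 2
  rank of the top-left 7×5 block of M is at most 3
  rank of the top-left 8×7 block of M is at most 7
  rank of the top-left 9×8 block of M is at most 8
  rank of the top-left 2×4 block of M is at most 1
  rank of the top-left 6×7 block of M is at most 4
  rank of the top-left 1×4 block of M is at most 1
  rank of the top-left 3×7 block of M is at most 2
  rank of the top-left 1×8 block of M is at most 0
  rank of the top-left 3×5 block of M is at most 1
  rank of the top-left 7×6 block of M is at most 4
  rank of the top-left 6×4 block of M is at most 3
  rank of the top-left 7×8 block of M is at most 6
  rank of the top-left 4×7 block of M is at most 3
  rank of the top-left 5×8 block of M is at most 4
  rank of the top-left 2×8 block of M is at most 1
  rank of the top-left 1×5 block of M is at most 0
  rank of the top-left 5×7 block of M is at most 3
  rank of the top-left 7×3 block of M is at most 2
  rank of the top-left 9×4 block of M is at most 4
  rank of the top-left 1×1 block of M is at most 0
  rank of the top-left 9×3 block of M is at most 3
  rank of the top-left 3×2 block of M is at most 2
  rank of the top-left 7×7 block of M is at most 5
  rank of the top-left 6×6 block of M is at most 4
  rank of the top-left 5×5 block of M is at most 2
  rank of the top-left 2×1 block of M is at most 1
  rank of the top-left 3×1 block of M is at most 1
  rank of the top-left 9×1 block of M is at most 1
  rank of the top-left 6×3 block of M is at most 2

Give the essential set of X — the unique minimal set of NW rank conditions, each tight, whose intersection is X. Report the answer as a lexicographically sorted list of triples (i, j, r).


Reconstructing r_w from the 30 given conditions:

  R[1]: 0, 0, 0, 0, 0, 0, 0, 0, 1
  R[2]: 1, 1, 1, 1, 1, 1, 1, 1, 2
  R[3]: 1, 1, 1, 1, 1, 2, 2, 2, 3
  R[4]: 1, 2, 2, 2, 2, 3, 3, 3, 4
  R[5]: 1, 2, 2, 2, 2, 3, 3, 4, 5
  R[6]: 1, 2, 2, 3, 3, 4, 4, 5, 6
  R[7]: 1, 2, 2, 3, 3, 4, 5, 6, 7
  R[8]: 1, 2, 3, 4, 4, 5, 6, 7, 8
  R[9]: 1, 2, 3, 4, 5, 6, 7, 8, 9

hence w(1..9) = (9, 1, 6, 2, 8, 4, 7, 3, 5).

|D(w)|=19, |Ess(w)|=6:

[(1, 8, 0), (3, 5, 1), (5, 5, 2), (5, 7, 3), (7, 3, 2), (7, 5, 3)]


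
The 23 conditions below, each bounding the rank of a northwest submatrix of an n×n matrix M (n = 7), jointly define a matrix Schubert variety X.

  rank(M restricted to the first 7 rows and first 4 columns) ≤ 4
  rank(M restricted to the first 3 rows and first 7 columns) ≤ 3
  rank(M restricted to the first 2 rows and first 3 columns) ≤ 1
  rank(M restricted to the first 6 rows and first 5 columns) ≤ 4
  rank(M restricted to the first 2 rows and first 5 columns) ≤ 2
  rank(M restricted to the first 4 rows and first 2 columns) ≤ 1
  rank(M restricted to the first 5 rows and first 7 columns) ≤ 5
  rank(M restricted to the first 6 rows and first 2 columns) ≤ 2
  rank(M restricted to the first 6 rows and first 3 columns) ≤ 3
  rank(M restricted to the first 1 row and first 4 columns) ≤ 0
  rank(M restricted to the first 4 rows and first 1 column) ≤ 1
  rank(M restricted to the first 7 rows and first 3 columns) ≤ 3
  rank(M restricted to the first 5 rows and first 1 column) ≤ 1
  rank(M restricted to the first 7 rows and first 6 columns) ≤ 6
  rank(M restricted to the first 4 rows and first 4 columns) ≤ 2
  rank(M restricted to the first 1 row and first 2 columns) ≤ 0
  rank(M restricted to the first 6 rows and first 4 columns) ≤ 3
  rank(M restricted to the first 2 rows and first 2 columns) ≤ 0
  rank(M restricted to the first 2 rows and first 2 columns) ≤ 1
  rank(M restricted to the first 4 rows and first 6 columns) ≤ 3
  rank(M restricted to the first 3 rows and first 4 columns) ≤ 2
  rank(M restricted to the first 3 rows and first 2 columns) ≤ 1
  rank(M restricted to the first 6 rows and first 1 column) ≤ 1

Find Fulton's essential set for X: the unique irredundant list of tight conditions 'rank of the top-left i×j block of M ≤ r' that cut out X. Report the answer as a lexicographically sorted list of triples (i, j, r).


Propagating the 23 rank bounds to every northwest block:

  R[1]: 0, 0, 0, 0, 1, 1, 1
  R[2]: 0, 0, 1, 1, 2, 2, 2
  R[3]: 1, 1, 2, 2, 3, 3, 3
  R[4]: 1, 1, 2, 2, 3, 3, 4
  R[5]: 1, 2, 3, 3, 4, 4, 5
  R[6]: 1, 2, 3, 3, 4, 5, 6
  R[7]: 1, 2, 3, 4, 5, 6, 7

hence w(1..7) = (5, 3, 1, 7, 2, 6, 4).

|D(w)|=10, |Ess(w)|=6:

[(1, 4, 0), (2, 2, 0), (4, 2, 1), (4, 4, 2), (4, 6, 3), (6, 4, 3)]
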